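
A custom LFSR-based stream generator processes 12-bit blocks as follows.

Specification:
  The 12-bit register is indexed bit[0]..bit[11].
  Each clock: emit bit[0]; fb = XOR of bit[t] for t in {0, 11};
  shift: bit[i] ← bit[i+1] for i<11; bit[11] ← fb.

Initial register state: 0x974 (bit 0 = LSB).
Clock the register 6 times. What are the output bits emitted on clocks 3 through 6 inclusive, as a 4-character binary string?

reg_0 = 0x974
clock 1: out=0, reg = 0xCBA
clock 2: out=0, reg = 0xE5D
clock 3: out=1, reg = 0x72E
clock 4: out=0, reg = 0x397
clock 5: out=1, reg = 0x9CB
clock 6: out=1, reg = 0x4E5

1011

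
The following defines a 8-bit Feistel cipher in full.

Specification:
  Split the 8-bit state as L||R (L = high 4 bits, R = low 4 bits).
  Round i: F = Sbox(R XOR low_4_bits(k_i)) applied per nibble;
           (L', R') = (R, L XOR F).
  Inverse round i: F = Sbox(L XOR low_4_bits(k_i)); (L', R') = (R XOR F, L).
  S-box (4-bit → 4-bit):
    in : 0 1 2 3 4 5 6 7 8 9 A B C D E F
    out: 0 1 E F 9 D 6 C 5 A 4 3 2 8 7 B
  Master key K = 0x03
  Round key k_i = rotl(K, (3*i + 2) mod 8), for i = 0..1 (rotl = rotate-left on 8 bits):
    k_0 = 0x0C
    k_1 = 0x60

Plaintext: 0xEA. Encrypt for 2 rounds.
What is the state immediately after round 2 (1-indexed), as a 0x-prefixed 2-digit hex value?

s_0 = plaintext = 0xEA
s_1 = Round(s_0, k_0) = 0xA8
s_2 = Round(s_1, k_1) = 0x8F

0x8F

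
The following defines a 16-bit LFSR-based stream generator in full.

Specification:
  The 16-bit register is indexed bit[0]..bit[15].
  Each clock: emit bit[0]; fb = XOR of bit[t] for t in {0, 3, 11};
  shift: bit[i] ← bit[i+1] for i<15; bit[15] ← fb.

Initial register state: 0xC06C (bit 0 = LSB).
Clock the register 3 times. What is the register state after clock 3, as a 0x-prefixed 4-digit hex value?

0x380D

reg_0 = 0xC06C
clock 1: out=0, reg = 0xE036
clock 2: out=0, reg = 0x701B
clock 3: out=1, reg = 0x380D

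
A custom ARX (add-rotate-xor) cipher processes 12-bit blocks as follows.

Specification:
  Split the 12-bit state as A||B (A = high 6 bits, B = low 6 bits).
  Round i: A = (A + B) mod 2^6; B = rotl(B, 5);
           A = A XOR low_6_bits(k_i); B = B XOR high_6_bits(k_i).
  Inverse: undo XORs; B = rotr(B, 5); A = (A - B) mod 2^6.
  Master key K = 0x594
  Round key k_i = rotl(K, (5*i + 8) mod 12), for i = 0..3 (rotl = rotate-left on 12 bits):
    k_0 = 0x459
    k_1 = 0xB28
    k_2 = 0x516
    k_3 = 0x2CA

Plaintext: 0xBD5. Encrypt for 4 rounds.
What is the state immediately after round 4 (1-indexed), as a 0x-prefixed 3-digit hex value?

0x655

s_0 = plaintext = 0xBD5
s_1 = Round(s_0, k_0) = 0x77B
s_2 = Round(s_1, k_1) = 0xC11
s_3 = Round(s_2, k_2) = 0x5FC
s_4 = Round(s_3, k_3) = 0x655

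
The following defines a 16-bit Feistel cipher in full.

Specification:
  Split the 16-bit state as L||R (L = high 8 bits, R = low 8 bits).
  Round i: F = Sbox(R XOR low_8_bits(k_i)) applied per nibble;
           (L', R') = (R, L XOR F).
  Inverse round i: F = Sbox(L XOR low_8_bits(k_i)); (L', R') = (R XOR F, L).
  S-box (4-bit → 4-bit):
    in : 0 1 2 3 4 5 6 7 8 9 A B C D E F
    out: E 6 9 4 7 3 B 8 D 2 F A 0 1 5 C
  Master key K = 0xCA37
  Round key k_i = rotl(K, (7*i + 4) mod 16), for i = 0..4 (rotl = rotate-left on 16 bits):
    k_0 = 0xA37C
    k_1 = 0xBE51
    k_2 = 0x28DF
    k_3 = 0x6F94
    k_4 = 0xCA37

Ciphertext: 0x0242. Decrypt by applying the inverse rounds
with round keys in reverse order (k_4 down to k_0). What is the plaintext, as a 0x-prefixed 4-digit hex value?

s_0 = ciphertext = 0x0242
s_1 = InvRound(s_0, k_4) = 0x0102
s_2 = InvRound(s_1, k_3) = 0x2101
s_3 = InvRound(s_2, k_2) = 0xC421
s_4 = InvRound(s_3, k_1) = 0x02C4
s_5 = InvRound(s_4, k_0) = 0x4102

0x4102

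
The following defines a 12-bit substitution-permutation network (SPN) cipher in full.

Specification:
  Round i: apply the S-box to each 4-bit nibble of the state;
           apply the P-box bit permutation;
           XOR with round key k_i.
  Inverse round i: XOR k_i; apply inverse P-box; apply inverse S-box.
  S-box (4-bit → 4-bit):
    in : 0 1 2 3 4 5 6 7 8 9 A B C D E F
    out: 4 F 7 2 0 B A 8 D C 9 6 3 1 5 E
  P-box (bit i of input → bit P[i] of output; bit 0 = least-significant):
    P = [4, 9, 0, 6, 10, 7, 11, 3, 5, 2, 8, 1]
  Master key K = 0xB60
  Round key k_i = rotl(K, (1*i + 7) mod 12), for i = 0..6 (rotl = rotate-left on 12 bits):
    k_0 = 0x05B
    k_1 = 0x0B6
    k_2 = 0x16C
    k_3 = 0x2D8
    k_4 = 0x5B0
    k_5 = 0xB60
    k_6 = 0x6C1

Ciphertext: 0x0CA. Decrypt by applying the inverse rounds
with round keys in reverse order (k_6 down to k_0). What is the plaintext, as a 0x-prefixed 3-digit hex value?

s_0 = ciphertext = 0x0CA
s_1 = InvRound(s_0, k_6) = 0x7AB
s_2 = InvRound(s_1, k_5) = 0x719
s_3 = InvRound(s_2, k_4) = 0xD6B
s_4 = InvRound(s_3, k_3) = 0x822
s_5 = InvRound(s_4, k_2) = 0xF97
s_6 = InvRound(s_5, k_1) = 0xEEB
s_7 = InvRound(s_6, k_0) = 0xD2C

0xD2C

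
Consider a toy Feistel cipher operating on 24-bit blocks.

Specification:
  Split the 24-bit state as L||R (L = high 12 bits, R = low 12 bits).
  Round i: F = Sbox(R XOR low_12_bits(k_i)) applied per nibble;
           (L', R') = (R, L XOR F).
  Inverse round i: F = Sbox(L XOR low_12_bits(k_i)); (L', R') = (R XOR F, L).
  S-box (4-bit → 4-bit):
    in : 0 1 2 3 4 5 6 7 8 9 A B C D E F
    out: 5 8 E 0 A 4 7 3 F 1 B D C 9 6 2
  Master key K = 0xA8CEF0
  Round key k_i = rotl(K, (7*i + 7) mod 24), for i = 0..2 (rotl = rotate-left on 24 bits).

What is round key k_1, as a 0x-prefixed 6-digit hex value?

0xBC2A33

K = 0xA8CEF0
k_0 = rotl(K, (7*0+7) mod 24) = rotl(K, 7) = 0x677854
k_1 = rotl(K, (7*1+7) mod 24) = rotl(K, 14) = 0xBC2A33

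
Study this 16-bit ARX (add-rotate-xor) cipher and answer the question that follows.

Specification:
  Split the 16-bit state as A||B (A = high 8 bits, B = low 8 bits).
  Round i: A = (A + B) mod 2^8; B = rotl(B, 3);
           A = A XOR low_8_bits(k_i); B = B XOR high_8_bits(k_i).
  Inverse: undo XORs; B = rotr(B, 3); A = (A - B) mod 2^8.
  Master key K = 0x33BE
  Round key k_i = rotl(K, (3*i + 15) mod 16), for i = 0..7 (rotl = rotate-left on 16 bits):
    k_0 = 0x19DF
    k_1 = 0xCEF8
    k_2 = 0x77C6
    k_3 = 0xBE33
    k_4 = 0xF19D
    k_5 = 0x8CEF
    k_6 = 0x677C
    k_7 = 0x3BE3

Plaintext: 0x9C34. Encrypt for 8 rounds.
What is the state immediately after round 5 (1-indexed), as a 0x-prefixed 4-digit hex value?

0xD2CF

s_0 = plaintext = 0x9C34
s_1 = Round(s_0, k_0) = 0x0FB8
s_2 = Round(s_1, k_1) = 0x3F0B
s_3 = Round(s_2, k_2) = 0x8C2F
s_4 = Round(s_3, k_3) = 0x88C7
s_5 = Round(s_4, k_4) = 0xD2CF
s_6 = Round(s_5, k_5) = 0x4EF2
s_7 = Round(s_6, k_6) = 0x3CF0
s_8 = Round(s_7, k_7) = 0xCFBC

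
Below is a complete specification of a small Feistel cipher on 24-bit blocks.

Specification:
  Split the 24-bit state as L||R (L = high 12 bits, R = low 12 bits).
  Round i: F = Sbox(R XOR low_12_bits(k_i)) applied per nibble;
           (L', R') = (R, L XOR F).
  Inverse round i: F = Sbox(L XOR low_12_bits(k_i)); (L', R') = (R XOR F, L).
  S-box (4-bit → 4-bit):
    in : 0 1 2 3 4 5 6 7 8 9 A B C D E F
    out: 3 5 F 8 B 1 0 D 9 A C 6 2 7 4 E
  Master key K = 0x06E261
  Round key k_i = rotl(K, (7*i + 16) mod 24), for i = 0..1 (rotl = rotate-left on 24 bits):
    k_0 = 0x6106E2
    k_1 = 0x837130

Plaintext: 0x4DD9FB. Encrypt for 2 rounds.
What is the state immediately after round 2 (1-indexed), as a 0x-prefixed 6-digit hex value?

0xA87F96

s_0 = plaintext = 0x4DD9FB
s_1 = Round(s_0, k_0) = 0x9FBA87
s_2 = Round(s_1, k_1) = 0xA87F96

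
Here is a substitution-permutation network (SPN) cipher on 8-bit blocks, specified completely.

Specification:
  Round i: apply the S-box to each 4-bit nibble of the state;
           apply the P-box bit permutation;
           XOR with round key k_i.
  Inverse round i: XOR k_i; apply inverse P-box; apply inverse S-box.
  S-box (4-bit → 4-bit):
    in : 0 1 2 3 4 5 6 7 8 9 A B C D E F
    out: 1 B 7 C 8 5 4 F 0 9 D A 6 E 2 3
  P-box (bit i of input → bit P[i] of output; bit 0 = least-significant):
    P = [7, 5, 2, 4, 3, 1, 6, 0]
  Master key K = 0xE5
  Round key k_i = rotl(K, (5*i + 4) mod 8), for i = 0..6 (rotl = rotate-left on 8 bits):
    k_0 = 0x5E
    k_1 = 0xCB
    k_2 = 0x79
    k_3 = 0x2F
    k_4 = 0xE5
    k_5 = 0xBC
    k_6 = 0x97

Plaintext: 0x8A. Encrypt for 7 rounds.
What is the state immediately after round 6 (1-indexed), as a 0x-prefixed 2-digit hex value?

s_0 = plaintext = 0x8A
s_1 = Round(s_0, k_0) = 0xCA
s_2 = Round(s_1, k_1) = 0x1D
s_3 = Round(s_2, k_2) = 0x46
s_4 = Round(s_3, k_3) = 0x2A
s_5 = Round(s_4, k_4) = 0x3B
s_6 = Round(s_5, k_5) = 0xCD
s_7 = Round(s_6, k_6) = 0xE1

0xCD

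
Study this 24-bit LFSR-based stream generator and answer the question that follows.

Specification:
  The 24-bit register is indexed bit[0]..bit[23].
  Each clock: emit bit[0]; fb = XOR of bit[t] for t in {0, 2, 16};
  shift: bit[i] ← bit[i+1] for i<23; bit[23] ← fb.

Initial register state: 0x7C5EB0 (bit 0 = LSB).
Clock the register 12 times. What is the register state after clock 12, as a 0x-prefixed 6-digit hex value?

0x9607C5

reg_0 = 0x7C5EB0
clock 1: out=0, reg = 0x3E2F58
clock 2: out=0, reg = 0x1F17AC
clock 3: out=0, reg = 0x0F8BD6
clock 4: out=0, reg = 0x07C5EB
clock 5: out=1, reg = 0x03E2F5
clock 6: out=1, reg = 0x81F17A
clock 7: out=0, reg = 0xC0F8BD
clock 8: out=1, reg = 0x607C5E
clock 9: out=0, reg = 0xB03E2F
clock 10: out=1, reg = 0x581F17
clock 11: out=1, reg = 0x2C0F8B
clock 12: out=1, reg = 0x9607C5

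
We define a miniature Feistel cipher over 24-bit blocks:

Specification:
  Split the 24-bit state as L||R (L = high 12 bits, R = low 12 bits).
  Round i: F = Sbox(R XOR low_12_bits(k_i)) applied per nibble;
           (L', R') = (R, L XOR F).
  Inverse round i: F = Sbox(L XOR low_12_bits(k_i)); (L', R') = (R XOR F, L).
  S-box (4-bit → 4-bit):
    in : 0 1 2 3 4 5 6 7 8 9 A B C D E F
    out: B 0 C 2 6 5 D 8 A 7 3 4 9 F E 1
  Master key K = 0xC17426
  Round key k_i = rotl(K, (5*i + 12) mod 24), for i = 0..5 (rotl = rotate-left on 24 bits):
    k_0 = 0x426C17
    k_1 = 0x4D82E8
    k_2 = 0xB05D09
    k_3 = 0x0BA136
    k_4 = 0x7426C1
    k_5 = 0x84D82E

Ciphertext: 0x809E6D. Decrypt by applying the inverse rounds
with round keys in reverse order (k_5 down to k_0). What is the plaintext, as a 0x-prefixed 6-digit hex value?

0xC03110

s_0 = ciphertext = 0x809E6D
s_1 = InvRound(s_0, k_5) = 0x5A5809
s_2 = InvRound(s_1, k_4) = 0xADF5A5
s_3 = InvRound(s_2, k_3) = 0x142ADF
s_4 = InvRound(s_3, k_2) = 0x3BB142
s_5 = InvRound(s_4, k_1) = 0x1103BB
s_6 = InvRound(s_5, k_0) = 0xC03110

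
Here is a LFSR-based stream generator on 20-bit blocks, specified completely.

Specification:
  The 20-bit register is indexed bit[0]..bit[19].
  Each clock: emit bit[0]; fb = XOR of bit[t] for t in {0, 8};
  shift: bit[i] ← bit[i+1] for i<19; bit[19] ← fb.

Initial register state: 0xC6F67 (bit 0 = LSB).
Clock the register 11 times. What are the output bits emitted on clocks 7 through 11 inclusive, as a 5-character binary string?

10111

reg_0 = 0xC6F67
clock 1: out=1, reg = 0x637B3
clock 2: out=1, reg = 0x31BD9
clock 3: out=1, reg = 0x18DEC
clock 4: out=0, reg = 0x8C6F6
clock 5: out=0, reg = 0x4637B
clock 6: out=1, reg = 0x231BD
clock 7: out=1, reg = 0x118DE
clock 8: out=0, reg = 0x08C6F
clock 9: out=1, reg = 0x84637
clock 10: out=1, reg = 0xC231B
clock 11: out=1, reg = 0x6118D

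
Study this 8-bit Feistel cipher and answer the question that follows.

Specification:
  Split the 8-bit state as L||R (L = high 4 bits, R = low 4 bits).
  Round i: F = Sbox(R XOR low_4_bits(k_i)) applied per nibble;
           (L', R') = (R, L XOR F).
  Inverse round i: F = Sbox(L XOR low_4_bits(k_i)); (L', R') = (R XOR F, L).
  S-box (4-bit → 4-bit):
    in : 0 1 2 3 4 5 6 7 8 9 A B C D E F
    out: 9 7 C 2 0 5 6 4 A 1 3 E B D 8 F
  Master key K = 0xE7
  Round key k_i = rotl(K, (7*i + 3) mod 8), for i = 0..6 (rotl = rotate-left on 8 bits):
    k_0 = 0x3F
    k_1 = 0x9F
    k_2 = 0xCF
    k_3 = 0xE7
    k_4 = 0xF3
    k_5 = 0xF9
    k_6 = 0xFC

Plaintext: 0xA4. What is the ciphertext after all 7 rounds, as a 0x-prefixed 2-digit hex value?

0x8E

s_0 = plaintext = 0xA4
s_1 = Round(s_0, k_0) = 0x44
s_2 = Round(s_1, k_1) = 0x4A
s_3 = Round(s_2, k_2) = 0xA1
s_4 = Round(s_3, k_3) = 0x1C
s_5 = Round(s_4, k_4) = 0xCE
s_6 = Round(s_5, k_5) = 0xE8
s_7 = Round(s_6, k_6) = 0x8E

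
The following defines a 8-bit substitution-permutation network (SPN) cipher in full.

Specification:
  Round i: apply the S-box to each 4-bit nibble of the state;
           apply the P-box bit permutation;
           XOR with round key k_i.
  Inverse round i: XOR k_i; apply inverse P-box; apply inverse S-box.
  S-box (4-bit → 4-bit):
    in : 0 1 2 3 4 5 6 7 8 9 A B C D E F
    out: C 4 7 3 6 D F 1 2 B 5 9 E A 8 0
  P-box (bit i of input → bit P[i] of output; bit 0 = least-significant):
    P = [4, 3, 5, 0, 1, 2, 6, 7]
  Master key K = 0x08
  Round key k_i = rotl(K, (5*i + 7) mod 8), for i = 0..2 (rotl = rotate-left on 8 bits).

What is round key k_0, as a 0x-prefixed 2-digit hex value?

0x04

K = 0x08
k_0 = rotl(K, (5*0+7) mod 8) = rotl(K, 7) = 0x04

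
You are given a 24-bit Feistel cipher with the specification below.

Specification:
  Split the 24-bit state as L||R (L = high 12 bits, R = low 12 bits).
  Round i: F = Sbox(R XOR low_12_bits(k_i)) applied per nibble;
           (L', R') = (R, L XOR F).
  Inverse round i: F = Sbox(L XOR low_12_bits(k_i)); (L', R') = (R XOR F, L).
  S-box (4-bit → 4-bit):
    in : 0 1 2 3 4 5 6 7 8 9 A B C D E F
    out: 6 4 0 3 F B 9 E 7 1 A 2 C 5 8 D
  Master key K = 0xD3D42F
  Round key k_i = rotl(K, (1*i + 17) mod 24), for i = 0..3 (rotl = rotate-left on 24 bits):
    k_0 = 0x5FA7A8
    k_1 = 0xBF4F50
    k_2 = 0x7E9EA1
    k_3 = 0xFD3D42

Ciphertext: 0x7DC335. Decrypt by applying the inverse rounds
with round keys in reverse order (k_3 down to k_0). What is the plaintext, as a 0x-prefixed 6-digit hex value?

0x7130FB

s_0 = ciphertext = 0x7DC335
s_1 = InvRound(s_0, k_3) = 0x92D7DC
s_2 = InvRound(s_1, k_2) = 0x9A092D
s_3 = InvRound(s_2, k_1) = 0x0FB9A0
s_4 = InvRound(s_3, k_0) = 0x7130FB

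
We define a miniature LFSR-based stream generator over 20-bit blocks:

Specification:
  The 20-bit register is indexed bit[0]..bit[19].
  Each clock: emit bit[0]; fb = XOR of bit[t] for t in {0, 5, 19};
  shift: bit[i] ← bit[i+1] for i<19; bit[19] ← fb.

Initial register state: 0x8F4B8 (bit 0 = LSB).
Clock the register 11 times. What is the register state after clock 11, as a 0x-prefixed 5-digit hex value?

0xDE91E

reg_0 = 0x8F4B8
clock 1: out=0, reg = 0x47A5C
clock 2: out=0, reg = 0x23D2E
clock 3: out=0, reg = 0x91E97
clock 4: out=1, reg = 0x48F4B
clock 5: out=1, reg = 0xA47A5
clock 6: out=1, reg = 0xD23D2
clock 7: out=0, reg = 0xE91E9
clock 8: out=1, reg = 0xF48F4
clock 9: out=0, reg = 0x7A47A
clock 10: out=0, reg = 0xBD23D
clock 11: out=1, reg = 0xDE91E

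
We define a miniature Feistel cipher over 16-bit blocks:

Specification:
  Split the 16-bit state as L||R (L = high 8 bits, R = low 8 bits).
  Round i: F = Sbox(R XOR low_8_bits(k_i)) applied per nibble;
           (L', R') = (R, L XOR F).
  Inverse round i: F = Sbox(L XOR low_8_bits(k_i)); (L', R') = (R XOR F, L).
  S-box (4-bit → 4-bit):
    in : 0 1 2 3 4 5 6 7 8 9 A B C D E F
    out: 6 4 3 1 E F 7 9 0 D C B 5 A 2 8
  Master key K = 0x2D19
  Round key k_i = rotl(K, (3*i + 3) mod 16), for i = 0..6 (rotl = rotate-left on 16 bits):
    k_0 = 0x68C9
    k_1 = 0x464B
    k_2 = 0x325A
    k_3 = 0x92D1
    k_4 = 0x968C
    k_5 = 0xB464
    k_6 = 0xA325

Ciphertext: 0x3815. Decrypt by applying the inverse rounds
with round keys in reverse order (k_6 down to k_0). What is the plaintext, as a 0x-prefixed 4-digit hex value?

s_0 = ciphertext = 0x3815
s_1 = InvRound(s_0, k_6) = 0x5F38
s_2 = InvRound(s_1, k_5) = 0x235F
s_3 = InvRound(s_2, k_4) = 0x9723
s_4 = InvRound(s_3, k_3) = 0xC497
s_5 = InvRound(s_4, k_2) = 0x45C4
s_6 = InvRound(s_5, k_1) = 0xA645
s_7 = InvRound(s_6, k_0) = 0x3DA6

0x3DA6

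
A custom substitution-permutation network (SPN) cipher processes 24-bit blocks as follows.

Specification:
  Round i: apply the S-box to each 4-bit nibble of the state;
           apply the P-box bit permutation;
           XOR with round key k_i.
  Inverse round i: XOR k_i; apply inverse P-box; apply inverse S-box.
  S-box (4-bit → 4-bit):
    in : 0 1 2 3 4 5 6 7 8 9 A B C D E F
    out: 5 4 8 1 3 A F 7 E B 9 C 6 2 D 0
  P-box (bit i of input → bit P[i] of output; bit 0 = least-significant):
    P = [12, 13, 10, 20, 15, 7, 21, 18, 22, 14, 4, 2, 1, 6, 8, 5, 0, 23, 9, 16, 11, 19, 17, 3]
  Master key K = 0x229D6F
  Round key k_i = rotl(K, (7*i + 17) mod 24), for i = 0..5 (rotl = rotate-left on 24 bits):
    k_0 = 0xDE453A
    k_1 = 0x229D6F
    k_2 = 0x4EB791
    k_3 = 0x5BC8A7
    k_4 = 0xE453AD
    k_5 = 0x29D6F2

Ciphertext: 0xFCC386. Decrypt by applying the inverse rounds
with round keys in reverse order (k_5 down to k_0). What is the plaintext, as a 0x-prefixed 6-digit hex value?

s_0 = ciphertext = 0xFCC386
s_1 = InvRound(s_0, k_5) = 0xF58E2E
s_2 = InvRound(s_1, k_4) = 0x3A0D4E
s_3 = InvRound(s_2, k_3) = 0x2A8471
s_4 = InvRound(s_3, k_2) = 0xF18384
s_5 = InvRound(s_4, k_1) = 0xE693DE
s_6 = InvRound(s_5, k_0) = 0xD1557E

0xD1557E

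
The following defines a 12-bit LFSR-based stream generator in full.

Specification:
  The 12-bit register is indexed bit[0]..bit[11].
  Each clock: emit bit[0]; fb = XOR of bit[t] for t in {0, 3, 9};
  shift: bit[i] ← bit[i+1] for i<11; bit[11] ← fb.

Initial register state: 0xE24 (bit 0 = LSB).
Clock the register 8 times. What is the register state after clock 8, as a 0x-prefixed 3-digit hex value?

0x1FE

reg_0 = 0xE24
clock 1: out=0, reg = 0xF12
clock 2: out=0, reg = 0xF89
clock 3: out=1, reg = 0xFC4
clock 4: out=0, reg = 0xFE2
clock 5: out=0, reg = 0xFF1
clock 6: out=1, reg = 0x7F8
clock 7: out=0, reg = 0x3FC
clock 8: out=0, reg = 0x1FE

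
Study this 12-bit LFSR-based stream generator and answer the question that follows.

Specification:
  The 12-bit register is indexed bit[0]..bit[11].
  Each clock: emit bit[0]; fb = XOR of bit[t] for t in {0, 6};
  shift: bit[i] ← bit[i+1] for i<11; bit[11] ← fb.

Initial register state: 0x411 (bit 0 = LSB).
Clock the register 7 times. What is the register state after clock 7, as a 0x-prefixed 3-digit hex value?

reg_0 = 0x411
clock 1: out=1, reg = 0xA08
clock 2: out=0, reg = 0x504
clock 3: out=0, reg = 0x282
clock 4: out=0, reg = 0x141
clock 5: out=1, reg = 0x0A0
clock 6: out=0, reg = 0x050
clock 7: out=0, reg = 0x828

0x828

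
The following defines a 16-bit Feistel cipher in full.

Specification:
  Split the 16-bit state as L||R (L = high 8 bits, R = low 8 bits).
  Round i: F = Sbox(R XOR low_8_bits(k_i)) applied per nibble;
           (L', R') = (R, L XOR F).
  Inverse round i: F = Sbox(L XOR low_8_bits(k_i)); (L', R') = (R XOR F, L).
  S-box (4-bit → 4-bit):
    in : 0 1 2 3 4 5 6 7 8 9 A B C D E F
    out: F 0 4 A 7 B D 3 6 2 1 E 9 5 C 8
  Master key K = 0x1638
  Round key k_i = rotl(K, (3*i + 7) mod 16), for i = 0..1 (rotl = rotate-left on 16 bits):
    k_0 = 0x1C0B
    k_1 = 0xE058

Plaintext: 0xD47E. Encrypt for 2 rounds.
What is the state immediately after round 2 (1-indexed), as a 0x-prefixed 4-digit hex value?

s_0 = plaintext = 0xD47E
s_1 = Round(s_0, k_0) = 0x7EEF
s_2 = Round(s_1, k_1) = 0xEF9D

0xEF9D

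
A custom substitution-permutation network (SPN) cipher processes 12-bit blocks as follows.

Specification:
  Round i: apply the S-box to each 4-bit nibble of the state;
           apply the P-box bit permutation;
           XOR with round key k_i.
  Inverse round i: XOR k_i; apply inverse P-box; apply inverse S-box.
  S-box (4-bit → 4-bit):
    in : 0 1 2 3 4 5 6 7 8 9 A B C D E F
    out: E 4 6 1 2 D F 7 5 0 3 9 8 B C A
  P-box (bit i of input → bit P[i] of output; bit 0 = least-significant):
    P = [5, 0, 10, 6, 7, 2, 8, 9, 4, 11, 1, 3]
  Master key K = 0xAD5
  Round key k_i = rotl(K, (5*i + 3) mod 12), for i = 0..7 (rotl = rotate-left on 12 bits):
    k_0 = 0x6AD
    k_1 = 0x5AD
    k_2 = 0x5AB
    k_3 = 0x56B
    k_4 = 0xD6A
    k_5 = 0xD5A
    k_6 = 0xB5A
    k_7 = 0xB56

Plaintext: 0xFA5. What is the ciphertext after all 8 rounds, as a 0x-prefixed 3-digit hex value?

s_0 = plaintext = 0xFA5
s_1 = Round(s_0, k_0) = 0xA41
s_2 = Round(s_1, k_1) = 0x9B9
s_3 = Round(s_2, k_2) = 0x72B
s_4 = Round(s_3, k_3) = 0xC1D
s_5 = Round(s_4, k_4) = 0xC03
s_6 = Round(s_5, k_5) = 0xE76
s_7 = Round(s_6, k_6) = 0xEB5
s_8 = Round(s_7, k_7) = 0xDBC

0xDBC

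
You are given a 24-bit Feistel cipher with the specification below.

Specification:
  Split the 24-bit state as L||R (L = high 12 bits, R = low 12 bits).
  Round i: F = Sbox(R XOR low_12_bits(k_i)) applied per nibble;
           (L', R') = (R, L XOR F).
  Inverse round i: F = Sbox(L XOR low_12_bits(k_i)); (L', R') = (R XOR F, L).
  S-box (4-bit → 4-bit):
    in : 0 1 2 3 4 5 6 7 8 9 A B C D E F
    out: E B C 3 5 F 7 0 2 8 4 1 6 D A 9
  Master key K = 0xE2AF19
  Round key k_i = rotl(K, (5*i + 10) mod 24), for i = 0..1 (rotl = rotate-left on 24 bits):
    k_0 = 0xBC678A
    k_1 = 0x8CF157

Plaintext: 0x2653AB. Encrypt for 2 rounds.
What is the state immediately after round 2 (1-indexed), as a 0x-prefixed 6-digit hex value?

0x7AE433

s_0 = plaintext = 0x2653AB
s_1 = Round(s_0, k_0) = 0x3AB7AE
s_2 = Round(s_1, k_1) = 0x7AE433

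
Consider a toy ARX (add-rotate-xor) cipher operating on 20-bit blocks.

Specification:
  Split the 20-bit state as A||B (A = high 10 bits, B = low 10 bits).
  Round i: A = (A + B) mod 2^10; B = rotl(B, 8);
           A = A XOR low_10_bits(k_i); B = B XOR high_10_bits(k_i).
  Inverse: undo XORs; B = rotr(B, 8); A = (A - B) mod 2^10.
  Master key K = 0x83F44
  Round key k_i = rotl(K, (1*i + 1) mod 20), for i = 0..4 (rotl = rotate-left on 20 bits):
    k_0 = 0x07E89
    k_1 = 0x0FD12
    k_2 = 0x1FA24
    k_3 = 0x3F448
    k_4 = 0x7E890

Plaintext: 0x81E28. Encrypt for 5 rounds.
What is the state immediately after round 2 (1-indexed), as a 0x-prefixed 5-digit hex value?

s_0 = plaintext = 0x81E28
s_1 = Round(s_0, k_0) = 0xA9895
s_2 = Round(s_1, k_1) = 0x8A51A
s_3 = Round(s_2, k_2) = 0x59E38
s_4 = Round(s_3, k_3) = 0xF5C73
s_5 = Round(s_4, k_4) = 0x36AE6

0x8A51A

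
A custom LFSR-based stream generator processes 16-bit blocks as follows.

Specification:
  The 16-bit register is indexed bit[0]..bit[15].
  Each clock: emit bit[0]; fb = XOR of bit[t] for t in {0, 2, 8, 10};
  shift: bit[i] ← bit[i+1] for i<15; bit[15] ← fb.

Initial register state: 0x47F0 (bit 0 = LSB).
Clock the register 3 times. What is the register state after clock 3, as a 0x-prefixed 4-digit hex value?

0x48FE

reg_0 = 0x47F0
clock 1: out=0, reg = 0x23F8
clock 2: out=0, reg = 0x91FC
clock 3: out=0, reg = 0x48FE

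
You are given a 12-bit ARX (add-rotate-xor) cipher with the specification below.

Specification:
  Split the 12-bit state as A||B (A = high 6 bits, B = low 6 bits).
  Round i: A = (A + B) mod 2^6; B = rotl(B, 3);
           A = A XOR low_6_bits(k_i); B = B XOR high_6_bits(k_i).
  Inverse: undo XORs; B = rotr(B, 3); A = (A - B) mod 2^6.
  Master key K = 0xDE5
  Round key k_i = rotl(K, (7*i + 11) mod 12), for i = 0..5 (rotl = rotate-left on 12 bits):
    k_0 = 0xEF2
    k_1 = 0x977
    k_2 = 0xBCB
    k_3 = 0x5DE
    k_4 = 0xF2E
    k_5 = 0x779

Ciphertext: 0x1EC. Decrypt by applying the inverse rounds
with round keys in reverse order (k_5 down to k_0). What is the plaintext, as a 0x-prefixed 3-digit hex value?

s_0 = ciphertext = 0x1EC
s_1 = InvRound(s_0, k_5) = 0xC0E
s_2 = InvRound(s_1, k_4) = 0x216
s_3 = InvRound(s_2, k_3) = 0x388
s_4 = InvRound(s_3, k_2) = 0x27C
s_5 = InvRound(s_4, k_1) = 0xCCB
s_6 = InvRound(s_5, k_0) = 0xEC6

0xEC6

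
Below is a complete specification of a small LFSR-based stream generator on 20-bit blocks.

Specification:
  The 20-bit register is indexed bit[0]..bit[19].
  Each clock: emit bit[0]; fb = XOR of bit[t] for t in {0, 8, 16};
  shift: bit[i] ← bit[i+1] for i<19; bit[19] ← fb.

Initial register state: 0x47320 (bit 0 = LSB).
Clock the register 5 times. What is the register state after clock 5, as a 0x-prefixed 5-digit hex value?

reg_0 = 0x47320
clock 1: out=0, reg = 0xA3990
clock 2: out=0, reg = 0xD1CC8
clock 3: out=0, reg = 0xE8E64
clock 4: out=0, reg = 0x74732
clock 5: out=0, reg = 0x3A399

0x3A399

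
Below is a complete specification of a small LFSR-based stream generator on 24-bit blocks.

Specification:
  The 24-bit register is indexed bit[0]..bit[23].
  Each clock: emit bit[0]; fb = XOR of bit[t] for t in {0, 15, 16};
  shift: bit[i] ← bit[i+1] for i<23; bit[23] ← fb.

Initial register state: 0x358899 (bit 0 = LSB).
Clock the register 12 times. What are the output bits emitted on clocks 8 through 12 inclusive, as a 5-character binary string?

10001

reg_0 = 0x358899
clock 1: out=1, reg = 0x9AC44C
clock 2: out=0, reg = 0xCD6226
clock 3: out=0, reg = 0xE6B113
clock 4: out=1, reg = 0x735889
clock 5: out=1, reg = 0x39AC44
clock 6: out=0, reg = 0x1CD622
clock 7: out=0, reg = 0x8E6B11
clock 8: out=1, reg = 0xC73588
clock 9: out=0, reg = 0xE39AC4
clock 10: out=0, reg = 0x71CD62
clock 11: out=0, reg = 0x38E6B1
clock 12: out=1, reg = 0x1C7358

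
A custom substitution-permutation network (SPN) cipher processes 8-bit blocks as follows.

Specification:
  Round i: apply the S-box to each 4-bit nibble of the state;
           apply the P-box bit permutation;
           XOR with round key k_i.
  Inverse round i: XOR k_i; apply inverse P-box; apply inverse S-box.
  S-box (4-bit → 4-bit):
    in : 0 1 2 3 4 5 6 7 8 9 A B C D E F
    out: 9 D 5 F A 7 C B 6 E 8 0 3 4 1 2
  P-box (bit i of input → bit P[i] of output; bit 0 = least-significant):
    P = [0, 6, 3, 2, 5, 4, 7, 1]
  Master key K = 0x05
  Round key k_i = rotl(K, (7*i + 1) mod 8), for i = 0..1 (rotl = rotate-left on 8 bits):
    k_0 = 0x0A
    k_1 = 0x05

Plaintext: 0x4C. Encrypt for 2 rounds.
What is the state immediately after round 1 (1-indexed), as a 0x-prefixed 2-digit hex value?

0x59

s_0 = plaintext = 0x4C
s_1 = Round(s_0, k_0) = 0x59
s_2 = Round(s_1, k_1) = 0xF9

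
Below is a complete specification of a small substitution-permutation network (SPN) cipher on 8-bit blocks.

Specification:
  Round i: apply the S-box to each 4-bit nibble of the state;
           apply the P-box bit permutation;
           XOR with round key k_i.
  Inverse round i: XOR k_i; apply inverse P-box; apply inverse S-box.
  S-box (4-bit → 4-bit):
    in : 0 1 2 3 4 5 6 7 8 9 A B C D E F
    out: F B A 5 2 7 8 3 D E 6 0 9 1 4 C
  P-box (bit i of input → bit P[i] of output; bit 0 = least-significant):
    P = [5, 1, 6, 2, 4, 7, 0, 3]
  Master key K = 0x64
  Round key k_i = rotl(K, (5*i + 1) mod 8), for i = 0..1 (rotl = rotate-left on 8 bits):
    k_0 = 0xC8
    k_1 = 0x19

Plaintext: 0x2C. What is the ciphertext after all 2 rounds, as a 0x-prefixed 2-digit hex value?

s_0 = plaintext = 0x2C
s_1 = Round(s_0, k_0) = 0x64
s_2 = Round(s_1, k_1) = 0x13

0x13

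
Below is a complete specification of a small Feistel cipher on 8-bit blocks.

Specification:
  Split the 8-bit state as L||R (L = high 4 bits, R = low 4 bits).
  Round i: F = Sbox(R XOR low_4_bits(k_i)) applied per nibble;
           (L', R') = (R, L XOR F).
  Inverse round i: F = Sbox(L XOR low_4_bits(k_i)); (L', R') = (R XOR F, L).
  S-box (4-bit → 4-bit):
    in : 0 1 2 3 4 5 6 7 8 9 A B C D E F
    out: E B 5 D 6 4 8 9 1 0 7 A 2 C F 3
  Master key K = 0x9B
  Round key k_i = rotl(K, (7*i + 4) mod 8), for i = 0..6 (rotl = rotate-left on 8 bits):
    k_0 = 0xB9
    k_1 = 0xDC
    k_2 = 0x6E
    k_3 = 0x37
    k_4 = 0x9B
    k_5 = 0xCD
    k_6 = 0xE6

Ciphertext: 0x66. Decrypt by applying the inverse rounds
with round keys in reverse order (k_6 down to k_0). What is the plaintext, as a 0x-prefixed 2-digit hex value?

s_0 = ciphertext = 0x66
s_1 = InvRound(s_0, k_6) = 0x86
s_2 = InvRound(s_1, k_5) = 0x28
s_3 = InvRound(s_2, k_4) = 0x82
s_4 = InvRound(s_3, k_3) = 0x18
s_5 = InvRound(s_4, k_2) = 0xB1
s_6 = InvRound(s_5, k_1) = 0x8B
s_7 = InvRound(s_6, k_0) = 0x08

0x08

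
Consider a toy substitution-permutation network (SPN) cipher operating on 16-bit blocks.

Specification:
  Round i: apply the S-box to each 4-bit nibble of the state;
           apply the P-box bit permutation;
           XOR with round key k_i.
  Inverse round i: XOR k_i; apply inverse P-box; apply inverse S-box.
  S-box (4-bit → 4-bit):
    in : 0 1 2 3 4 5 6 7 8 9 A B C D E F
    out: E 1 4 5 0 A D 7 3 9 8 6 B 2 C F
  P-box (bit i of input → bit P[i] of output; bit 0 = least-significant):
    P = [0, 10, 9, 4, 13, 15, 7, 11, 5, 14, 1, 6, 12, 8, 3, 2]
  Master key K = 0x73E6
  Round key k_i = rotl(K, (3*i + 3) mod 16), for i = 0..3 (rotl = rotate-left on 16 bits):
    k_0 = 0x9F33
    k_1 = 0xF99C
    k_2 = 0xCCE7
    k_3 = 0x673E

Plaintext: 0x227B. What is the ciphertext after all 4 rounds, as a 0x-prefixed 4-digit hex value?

s_0 = plaintext = 0x227B
s_1 = Round(s_0, k_0) = 0x39B9
s_2 = Round(s_1, k_1) = 0x6965
s_3 = Round(s_2, k_2) = 0xF01B
s_4 = Round(s_3, k_3) = 0x1070

0x1070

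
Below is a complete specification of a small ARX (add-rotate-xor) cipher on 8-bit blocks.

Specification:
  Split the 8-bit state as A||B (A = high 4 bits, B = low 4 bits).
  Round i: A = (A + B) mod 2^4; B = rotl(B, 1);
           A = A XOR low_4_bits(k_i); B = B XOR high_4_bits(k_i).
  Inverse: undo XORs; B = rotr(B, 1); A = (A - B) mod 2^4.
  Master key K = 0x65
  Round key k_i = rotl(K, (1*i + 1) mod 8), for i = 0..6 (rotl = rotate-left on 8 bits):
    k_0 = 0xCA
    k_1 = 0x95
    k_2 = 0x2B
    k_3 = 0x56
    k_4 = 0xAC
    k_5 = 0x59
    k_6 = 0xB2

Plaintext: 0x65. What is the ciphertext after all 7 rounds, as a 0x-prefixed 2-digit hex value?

0x49

s_0 = plaintext = 0x65
s_1 = Round(s_0, k_0) = 0x16
s_2 = Round(s_1, k_1) = 0x25
s_3 = Round(s_2, k_2) = 0xC8
s_4 = Round(s_3, k_3) = 0x24
s_5 = Round(s_4, k_4) = 0xA2
s_6 = Round(s_5, k_5) = 0x51
s_7 = Round(s_6, k_6) = 0x49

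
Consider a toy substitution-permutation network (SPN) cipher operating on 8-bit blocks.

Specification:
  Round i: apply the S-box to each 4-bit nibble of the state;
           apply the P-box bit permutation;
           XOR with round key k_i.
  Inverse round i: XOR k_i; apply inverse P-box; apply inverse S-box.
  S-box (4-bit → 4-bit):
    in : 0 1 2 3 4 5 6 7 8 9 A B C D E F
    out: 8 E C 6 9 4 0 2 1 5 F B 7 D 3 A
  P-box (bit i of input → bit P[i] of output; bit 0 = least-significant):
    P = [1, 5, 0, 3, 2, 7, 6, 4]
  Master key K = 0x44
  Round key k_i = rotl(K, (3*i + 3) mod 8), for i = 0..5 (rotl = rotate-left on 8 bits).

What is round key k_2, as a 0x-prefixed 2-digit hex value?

K = 0x44
k_0 = rotl(K, (3*0+3) mod 8) = rotl(K, 3) = 0x22
k_1 = rotl(K, (3*1+3) mod 8) = rotl(K, 6) = 0x11
k_2 = rotl(K, (3*2+3) mod 8) = rotl(K, 1) = 0x88

0x88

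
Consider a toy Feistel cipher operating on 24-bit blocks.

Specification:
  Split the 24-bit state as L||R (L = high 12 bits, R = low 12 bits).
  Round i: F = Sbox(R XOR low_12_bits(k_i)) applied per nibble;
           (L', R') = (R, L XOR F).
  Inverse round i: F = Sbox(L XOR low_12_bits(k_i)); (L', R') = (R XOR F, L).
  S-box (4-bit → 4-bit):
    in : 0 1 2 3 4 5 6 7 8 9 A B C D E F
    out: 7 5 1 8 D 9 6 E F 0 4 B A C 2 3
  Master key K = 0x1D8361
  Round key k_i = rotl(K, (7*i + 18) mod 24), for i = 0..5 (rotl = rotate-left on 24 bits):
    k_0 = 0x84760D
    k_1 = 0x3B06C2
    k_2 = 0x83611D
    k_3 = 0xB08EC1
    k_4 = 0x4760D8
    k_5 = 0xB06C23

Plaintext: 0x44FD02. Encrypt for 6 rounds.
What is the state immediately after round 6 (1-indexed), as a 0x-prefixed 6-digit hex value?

s_0 = plaintext = 0x44FD02
s_1 = Round(s_0, k_0) = 0xD02F3C
s_2 = Round(s_1, k_1) = 0xF3CD30
s_3 = Round(s_2, k_2) = 0xD30520
s_4 = Round(s_3, k_3) = 0x520615
s_5 = Round(s_4, k_4) = 0x61538C
s_6 = Round(s_5, k_5) = 0x38C556

0x38C556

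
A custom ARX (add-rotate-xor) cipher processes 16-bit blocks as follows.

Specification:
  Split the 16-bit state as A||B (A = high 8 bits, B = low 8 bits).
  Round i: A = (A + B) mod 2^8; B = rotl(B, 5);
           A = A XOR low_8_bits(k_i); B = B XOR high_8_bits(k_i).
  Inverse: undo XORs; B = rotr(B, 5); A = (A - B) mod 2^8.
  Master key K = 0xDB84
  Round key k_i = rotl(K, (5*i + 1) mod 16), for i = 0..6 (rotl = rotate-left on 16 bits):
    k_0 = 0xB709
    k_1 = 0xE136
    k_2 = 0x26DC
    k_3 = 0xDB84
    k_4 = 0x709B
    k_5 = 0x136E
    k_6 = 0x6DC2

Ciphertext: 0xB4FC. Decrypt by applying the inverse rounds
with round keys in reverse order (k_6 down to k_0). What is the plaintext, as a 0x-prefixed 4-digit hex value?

s_0 = ciphertext = 0xB4FC
s_1 = InvRound(s_0, k_6) = 0xEA8C
s_2 = InvRound(s_1, k_5) = 0x88FC
s_3 = InvRound(s_2, k_4) = 0xAF64
s_4 = InvRound(s_3, k_3) = 0x2EFD
s_5 = InvRound(s_4, k_2) = 0x14DE
s_6 = InvRound(s_5, k_1) = 0x29F9
s_7 = InvRound(s_6, k_0) = 0xAE72

0xAE72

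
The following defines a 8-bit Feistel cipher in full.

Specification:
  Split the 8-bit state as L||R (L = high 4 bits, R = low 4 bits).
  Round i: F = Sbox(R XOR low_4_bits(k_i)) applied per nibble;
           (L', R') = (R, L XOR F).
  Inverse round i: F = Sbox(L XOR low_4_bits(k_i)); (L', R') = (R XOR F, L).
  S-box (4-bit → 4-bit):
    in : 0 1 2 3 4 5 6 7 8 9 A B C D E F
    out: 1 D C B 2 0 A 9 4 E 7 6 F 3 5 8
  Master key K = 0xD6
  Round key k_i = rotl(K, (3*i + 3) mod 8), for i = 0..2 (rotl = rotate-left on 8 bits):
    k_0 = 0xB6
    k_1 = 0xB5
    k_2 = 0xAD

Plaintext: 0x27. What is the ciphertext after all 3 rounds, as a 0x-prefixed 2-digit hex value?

0x0C

s_0 = plaintext = 0x27
s_1 = Round(s_0, k_0) = 0x7F
s_2 = Round(s_1, k_1) = 0xF0
s_3 = Round(s_2, k_2) = 0x0C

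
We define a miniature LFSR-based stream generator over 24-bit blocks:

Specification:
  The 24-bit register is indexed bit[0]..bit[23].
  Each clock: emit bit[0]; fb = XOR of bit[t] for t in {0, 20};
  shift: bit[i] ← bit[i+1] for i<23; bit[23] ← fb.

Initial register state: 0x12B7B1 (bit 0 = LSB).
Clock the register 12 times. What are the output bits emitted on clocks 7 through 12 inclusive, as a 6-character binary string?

011110

reg_0 = 0x12B7B1
clock 1: out=1, reg = 0x095BD8
clock 2: out=0, reg = 0x04ADEC
clock 3: out=0, reg = 0x0256F6
clock 4: out=0, reg = 0x012B7B
clock 5: out=1, reg = 0x8095BD
clock 6: out=1, reg = 0xC04ADE
clock 7: out=0, reg = 0x60256F
clock 8: out=1, reg = 0xB012B7
clock 9: out=1, reg = 0x58095B
clock 10: out=1, reg = 0x2C04AD
clock 11: out=1, reg = 0x960256
clock 12: out=0, reg = 0xCB012B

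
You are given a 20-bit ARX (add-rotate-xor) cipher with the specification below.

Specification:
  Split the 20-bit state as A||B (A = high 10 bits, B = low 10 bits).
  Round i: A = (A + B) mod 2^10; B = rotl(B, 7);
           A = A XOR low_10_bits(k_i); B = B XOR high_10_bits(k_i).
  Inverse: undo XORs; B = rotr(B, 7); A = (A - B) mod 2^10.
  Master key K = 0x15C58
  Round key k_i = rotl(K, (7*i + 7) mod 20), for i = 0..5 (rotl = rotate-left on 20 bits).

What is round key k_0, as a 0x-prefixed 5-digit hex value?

0xE2C0A

K = 0x15C58
k_0 = rotl(K, (7*0+7) mod 20) = rotl(K, 7) = 0xE2C0A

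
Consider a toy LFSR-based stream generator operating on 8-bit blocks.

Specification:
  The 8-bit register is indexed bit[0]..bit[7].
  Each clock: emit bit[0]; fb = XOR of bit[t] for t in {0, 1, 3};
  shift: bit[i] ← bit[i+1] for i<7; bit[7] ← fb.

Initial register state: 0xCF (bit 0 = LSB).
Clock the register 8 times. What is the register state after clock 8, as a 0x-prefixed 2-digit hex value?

reg_0 = 0xCF
clock 1: out=1, reg = 0xE7
clock 2: out=1, reg = 0x73
clock 3: out=1, reg = 0x39
clock 4: out=1, reg = 0x1C
clock 5: out=0, reg = 0x8E
clock 6: out=0, reg = 0x47
clock 7: out=1, reg = 0x23
clock 8: out=1, reg = 0x11

0x11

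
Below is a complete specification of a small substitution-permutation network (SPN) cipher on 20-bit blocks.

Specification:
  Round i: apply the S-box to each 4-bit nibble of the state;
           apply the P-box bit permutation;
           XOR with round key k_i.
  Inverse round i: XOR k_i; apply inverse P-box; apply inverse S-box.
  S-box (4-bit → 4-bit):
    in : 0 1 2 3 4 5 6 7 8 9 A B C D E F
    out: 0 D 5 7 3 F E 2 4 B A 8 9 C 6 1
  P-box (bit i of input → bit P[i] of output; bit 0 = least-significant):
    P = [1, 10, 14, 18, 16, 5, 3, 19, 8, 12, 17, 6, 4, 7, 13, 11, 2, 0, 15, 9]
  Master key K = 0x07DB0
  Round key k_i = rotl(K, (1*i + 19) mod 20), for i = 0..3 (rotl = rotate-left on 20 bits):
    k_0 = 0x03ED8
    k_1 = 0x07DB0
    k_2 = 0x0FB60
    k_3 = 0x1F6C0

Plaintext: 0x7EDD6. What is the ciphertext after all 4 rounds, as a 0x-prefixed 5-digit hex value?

0x33651

s_0 = plaintext = 0x7EDD6
s_1 = Round(s_0, k_0) = 0xE5A11
s_2 = Round(s_1, k_1) = 0xD856B
s_3 = Round(s_2, k_2) = 0xE4808
s_4 = Round(s_3, k_3) = 0x33651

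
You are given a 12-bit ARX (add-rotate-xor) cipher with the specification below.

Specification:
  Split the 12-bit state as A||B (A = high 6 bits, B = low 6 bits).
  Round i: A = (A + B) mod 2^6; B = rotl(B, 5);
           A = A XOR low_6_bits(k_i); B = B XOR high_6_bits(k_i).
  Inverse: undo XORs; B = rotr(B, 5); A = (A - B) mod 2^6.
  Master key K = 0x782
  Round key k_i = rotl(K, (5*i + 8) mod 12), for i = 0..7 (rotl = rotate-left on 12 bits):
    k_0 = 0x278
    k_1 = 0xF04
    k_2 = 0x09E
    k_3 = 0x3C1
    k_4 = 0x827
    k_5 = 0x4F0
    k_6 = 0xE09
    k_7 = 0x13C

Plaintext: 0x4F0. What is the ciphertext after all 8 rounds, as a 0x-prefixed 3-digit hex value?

s_0 = plaintext = 0x4F0
s_1 = Round(s_0, k_0) = 0xED1
s_2 = Round(s_1, k_1) = 0x214
s_3 = Round(s_2, k_2) = 0x088
s_4 = Round(s_3, k_3) = 0x2CB
s_5 = Round(s_4, k_4) = 0xC45
s_6 = Round(s_5, k_5) = 0x1B1
s_7 = Round(s_6, k_6) = 0xF80
s_8 = Round(s_7, k_7) = 0x084

0x084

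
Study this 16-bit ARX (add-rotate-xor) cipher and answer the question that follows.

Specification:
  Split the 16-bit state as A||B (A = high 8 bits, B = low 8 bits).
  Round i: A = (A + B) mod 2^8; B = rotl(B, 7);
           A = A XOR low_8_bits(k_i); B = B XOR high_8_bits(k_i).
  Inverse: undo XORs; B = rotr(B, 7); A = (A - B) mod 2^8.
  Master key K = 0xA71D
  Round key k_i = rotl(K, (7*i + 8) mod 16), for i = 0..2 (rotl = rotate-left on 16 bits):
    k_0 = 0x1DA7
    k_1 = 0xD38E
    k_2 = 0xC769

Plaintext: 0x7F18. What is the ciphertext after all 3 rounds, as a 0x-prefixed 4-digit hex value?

s_0 = plaintext = 0x7F18
s_1 = Round(s_0, k_0) = 0x3011
s_2 = Round(s_1, k_1) = 0xCF5B
s_3 = Round(s_2, k_2) = 0x436A

0x436A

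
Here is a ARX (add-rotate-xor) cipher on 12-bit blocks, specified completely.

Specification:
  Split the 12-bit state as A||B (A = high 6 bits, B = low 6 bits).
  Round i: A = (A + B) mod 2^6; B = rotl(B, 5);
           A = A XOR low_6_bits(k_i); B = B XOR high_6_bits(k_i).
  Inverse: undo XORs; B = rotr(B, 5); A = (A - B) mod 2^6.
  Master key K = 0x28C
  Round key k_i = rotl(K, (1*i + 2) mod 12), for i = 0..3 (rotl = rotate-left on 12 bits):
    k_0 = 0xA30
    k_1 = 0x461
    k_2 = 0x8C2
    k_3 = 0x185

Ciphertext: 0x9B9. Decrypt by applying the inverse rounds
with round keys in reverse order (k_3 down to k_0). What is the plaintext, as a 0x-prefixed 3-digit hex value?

0x577

s_0 = ciphertext = 0x9B9
s_1 = InvRound(s_0, k_3) = 0x93F
s_2 = InvRound(s_1, k_2) = 0xBB8
s_3 = InvRound(s_2, k_1) = 0xF13
s_4 = InvRound(s_3, k_0) = 0x577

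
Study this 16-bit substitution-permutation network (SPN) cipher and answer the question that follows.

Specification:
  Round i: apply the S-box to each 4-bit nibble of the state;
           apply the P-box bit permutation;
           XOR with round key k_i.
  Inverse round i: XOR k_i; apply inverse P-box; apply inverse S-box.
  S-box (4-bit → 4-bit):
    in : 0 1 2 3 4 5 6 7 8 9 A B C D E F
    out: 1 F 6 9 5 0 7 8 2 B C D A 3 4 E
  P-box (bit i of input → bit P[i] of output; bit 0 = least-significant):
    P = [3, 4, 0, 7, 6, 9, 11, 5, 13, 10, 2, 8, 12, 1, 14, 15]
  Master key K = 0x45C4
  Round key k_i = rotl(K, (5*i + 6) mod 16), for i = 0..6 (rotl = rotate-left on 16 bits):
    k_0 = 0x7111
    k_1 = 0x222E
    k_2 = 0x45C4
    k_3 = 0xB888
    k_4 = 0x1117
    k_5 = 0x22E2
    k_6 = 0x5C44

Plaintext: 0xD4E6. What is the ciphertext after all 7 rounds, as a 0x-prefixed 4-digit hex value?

0x6681

s_0 = plaintext = 0xD4E6
s_1 = Round(s_0, k_0) = 0x490E
s_2 = Round(s_1, k_1) = 0x576F
s_3 = Round(s_2, k_2) = 0x4E15
s_4 = Round(s_3, k_3) = 0xE2EC
s_5 = Round(s_4, k_4) = 0x5D83
s_6 = Round(s_5, k_5) = 0x046A
s_7 = Round(s_6, k_6) = 0x6681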